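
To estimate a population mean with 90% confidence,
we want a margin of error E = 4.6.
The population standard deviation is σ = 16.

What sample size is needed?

z_0.05 = 1.645
n = (z×σ/E)² = (1.645×16/4.6)²
n = 32.7383
Round up: n = 33

Answer: n = 33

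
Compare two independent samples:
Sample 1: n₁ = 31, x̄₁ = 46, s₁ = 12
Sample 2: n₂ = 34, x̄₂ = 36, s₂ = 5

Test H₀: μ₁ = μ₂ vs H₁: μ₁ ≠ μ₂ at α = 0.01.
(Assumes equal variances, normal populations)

Pooled variance: s²_p = [30×12² + 33×5²]/(63) = 81.6667
s_p = 9.0370
SE = s_p×√(1/n₁ + 1/n₂) = 9.0370×√(1/31 + 1/34) = 2.2442
t = (x̄₁ - x̄₂)/SE = (46 - 36)/2.2442 = 4.4559
df = 63, t-critical = ±2.656
Decision: reject H₀

Answer: t = 4.4559, reject H₀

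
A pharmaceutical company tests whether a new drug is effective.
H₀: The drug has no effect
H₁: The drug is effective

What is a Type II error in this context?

Answer: Failing to detect the drug's effect when it actually works

Derivation:
Type I error: rejecting H₀ when it is actually true (false positive).
Type II error: failing to reject H₀ when H₁ is actually true (false negative).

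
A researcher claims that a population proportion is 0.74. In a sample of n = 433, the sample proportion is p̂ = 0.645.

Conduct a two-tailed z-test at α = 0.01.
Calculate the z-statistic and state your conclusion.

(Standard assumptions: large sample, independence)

H₀: p = 0.74, H₁: p ≠ 0.74
Standard error: SE = √(p₀(1-p₀)/n) = √(0.74×0.26/433) = 0.021079
z-statistic: z = (p̂ - p₀)/SE = (0.645 - 0.74)/0.021079 = -4.5069
Critical value: z_0.005 = ±2.576
p-value < 0.0001
Decision: reject H₀ at α = 0.01

Answer: z = -4.5069, reject H₀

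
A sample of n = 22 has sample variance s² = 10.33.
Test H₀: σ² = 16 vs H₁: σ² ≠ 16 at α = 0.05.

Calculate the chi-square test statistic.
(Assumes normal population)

df = n - 1 = 21
χ² = (n-1)s²/σ₀² = 21×10.33/16 = 13.5581
Critical values: χ²_{0.975,21} = 10.283, χ²_{0.025,21} = 35.479
Rejection region: χ² < 10.283 or χ² > 35.479
Decision: fail to reject H₀

Answer: χ² = 13.5581, fail to reject H₀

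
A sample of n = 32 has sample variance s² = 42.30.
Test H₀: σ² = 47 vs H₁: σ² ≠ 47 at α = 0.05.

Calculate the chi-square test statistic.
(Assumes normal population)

Answer: χ² = 27.9000, fail to reject H₀

Derivation:
df = n - 1 = 31
χ² = (n-1)s²/σ₀² = 31×42.30/47 = 27.9000
Critical values: χ²_{0.975,31} = 17.539, χ²_{0.025,31} = 48.232
Rejection region: χ² < 17.539 or χ² > 48.232
Decision: fail to reject H₀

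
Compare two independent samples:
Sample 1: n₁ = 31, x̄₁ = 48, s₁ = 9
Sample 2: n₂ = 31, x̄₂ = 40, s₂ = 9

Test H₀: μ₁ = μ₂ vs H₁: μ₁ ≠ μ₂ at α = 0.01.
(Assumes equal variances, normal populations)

Pooled variance: s²_p = [30×9² + 30×9²]/(60) = 81.0000
s_p = 9.0000
SE = s_p×√(1/n₁ + 1/n₂) = 9.0000×√(1/31 + 1/31) = 2.2860
t = (x̄₁ - x̄₂)/SE = (48 - 40)/2.2860 = 3.4996
df = 60, t-critical = ±2.660
Decision: reject H₀

Answer: t = 3.4996, reject H₀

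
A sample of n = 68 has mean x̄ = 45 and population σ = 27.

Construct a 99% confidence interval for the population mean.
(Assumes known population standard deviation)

Confidence level: 99%, α = 0.01
z_0.005 = 2.576
SE = σ/√n = 27/√68 = 3.2742
Margin of error = 2.576 × 3.2742 = 8.4343
CI: x̄ ± margin = 45 ± 8.4343
CI: (36.5657, 53.4343)

Answer: (36.5657, 53.4343)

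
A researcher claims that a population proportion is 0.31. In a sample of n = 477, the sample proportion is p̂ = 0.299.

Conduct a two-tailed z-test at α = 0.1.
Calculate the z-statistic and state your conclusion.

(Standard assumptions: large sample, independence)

H₀: p = 0.31, H₁: p ≠ 0.31
Standard error: SE = √(p₀(1-p₀)/n) = √(0.31×0.69/477) = 0.021176
z-statistic: z = (p̂ - p₀)/SE = (0.299 - 0.31)/0.021176 = -0.5195
Critical value: z_0.05 = ±1.645
p-value = 0.6034
Decision: fail to reject H₀ at α = 0.1

Answer: z = -0.5195, fail to reject H₀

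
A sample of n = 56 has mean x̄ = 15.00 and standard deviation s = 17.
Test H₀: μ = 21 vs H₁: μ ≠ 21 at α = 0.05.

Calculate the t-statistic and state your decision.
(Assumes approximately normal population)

Answer: t = -2.6412, reject H₀

Derivation:
df = n - 1 = 55
SE = s/√n = 17/√56 = 2.2717
t = (x̄ - μ₀)/SE = (15.00 - 21)/2.2717 = -2.6412
Critical value: t_{0.025,55} = ±2.004
p-value ≈ 0.0107
Decision: reject H₀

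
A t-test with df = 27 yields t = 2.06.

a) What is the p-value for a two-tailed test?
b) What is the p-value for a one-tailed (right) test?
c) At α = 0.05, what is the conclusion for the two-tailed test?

Using t-distribution with df = 27:
a) Two-tailed: p = 2×P(T > 2.06) = 0.0492
b) One-tailed: p = P(T > 2.06) = 0.0246
c) 0.0492 < 0.05, reject H₀

Answer: a) 0.0492, b) 0.0246, c) reject H₀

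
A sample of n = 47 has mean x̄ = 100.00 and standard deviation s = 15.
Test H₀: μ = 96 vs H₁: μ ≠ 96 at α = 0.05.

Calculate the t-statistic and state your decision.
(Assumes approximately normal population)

Answer: t = 1.8282, fail to reject H₀

Derivation:
df = n - 1 = 46
SE = s/√n = 15/√47 = 2.1880
t = (x̄ - μ₀)/SE = (100.00 - 96)/2.1880 = 1.8282
Critical value: t_{0.025,46} = ±2.013
p-value ≈ 0.0740
Decision: fail to reject H₀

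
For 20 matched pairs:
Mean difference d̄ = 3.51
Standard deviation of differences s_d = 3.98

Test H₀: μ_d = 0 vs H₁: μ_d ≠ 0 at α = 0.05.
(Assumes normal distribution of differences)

Answer: t = 3.9438, reject H₀

Derivation:
df = n - 1 = 19
SE = s_d/√n = 3.98/√20 = 0.8900
t = d̄/SE = 3.51/0.8900 = 3.9438
Critical value: t_{0.025,19} = ±2.093
p-value ≈ 0.0009
Decision: reject H₀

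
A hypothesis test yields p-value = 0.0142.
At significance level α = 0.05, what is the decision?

Answer: reject H₀

Derivation:
Compare p-value to α:
0.0142 < 0.05
Decision: reject H₀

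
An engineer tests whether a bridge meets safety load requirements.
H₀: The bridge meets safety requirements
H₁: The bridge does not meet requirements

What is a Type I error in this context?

Answer: Unnecessarily closing a safe bridge for repairs

Derivation:
Type I error: rejecting H₀ when it is actually true (false positive).
Type II error: failing to reject H₀ when H₁ is actually true (false negative).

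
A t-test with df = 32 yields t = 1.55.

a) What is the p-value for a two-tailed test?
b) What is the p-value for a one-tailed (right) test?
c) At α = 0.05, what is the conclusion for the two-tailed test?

Answer: a) 0.1310, b) 0.0655, c) fail to reject H₀

Derivation:
Using t-distribution with df = 32:
a) Two-tailed: p = 2×P(T > 1.55) = 0.1310
b) One-tailed: p = P(T > 1.55) = 0.0655
c) 0.1310 ≥ 0.05, fail to reject H₀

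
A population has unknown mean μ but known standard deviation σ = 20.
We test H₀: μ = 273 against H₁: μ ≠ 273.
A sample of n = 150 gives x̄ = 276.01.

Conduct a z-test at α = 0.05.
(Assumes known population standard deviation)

Standard error: SE = σ/√n = 20/√150 = 1.6330
z-statistic: z = (x̄ - μ₀)/SE = (276.01 - 273)/1.6330 = 1.8432
Critical value: ±1.960
p-value = 0.0653
Decision: fail to reject H₀

Answer: z = 1.8432, fail to reject H₀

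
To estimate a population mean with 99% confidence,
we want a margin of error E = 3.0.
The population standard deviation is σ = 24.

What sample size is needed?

Answer: n = 425

Derivation:
z_0.005 = 2.576
n = (z×σ/E)² = (2.576×24/3.0)²
n = 424.6897
Round up: n = 425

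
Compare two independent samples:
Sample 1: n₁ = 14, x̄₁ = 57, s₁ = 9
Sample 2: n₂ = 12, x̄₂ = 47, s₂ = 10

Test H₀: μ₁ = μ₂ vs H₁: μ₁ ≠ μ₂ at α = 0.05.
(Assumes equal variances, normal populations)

Pooled variance: s²_p = [13×9² + 11×10²]/(24) = 89.7083
s_p = 9.4714
SE = s_p×√(1/n₁ + 1/n₂) = 9.4714×√(1/14 + 1/12) = 3.7260
t = (x̄₁ - x̄₂)/SE = (57 - 47)/3.7260 = 2.6838
df = 24, t-critical = ±2.064
Decision: reject H₀

Answer: t = 2.6838, reject H₀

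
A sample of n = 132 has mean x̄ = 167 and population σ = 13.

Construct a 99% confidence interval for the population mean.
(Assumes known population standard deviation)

Answer: (164.0853, 169.9147)

Derivation:
Confidence level: 99%, α = 0.01
z_0.005 = 2.576
SE = σ/√n = 13/√132 = 1.1315
Margin of error = 2.576 × 1.1315 = 2.9147
CI: x̄ ± margin = 167 ± 2.9147
CI: (164.0853, 169.9147)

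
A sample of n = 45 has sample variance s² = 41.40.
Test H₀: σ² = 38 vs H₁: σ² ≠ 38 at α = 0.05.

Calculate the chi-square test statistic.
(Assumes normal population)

Answer: χ² = 47.9368, fail to reject H₀

Derivation:
df = n - 1 = 44
χ² = (n-1)s²/σ₀² = 44×41.40/38 = 47.9368
Critical values: χ²_{0.975,44} = 27.575, χ²_{0.025,44} = 64.201
Rejection region: χ² < 27.575 or χ² > 64.201
Decision: fail to reject H₀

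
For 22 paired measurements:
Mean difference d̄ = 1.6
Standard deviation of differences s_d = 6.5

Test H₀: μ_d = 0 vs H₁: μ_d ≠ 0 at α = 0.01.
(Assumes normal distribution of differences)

Answer: t = 1.1546, fail to reject H₀

Derivation:
df = n - 1 = 21
SE = s_d/√n = 6.5/√22 = 1.3858
t = d̄/SE = 1.6/1.3858 = 1.1546
Critical value: t_{0.005,21} = ±2.831
p-value ≈ 0.2612
Decision: fail to reject H₀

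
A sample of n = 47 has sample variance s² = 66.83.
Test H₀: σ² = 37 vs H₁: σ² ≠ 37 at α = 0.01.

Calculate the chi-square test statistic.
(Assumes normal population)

df = n - 1 = 46
χ² = (n-1)s²/σ₀² = 46×66.83/37 = 83.0859
Critical values: χ²_{0.995,46} = 25.041, χ²_{0.005,46} = 74.437
Rejection region: χ² < 25.041 or χ² > 74.437
Decision: reject H₀

Answer: χ² = 83.0859, reject H₀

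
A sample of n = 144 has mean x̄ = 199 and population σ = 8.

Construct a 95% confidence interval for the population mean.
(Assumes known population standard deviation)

Answer: (197.6933, 200.3067)

Derivation:
Confidence level: 95%, α = 0.05
z_0.025 = 1.960
SE = σ/√n = 8/√144 = 0.6667
Margin of error = 1.960 × 0.6667 = 1.3067
CI: x̄ ± margin = 199 ± 1.3067
CI: (197.6933, 200.3067)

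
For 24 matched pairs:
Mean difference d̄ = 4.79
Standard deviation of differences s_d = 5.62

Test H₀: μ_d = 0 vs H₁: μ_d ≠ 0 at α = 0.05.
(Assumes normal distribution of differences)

df = n - 1 = 23
SE = s_d/√n = 5.62/√24 = 1.1472
t = d̄/SE = 4.79/1.1472 = 4.1754
Critical value: t_{0.025,23} = ±2.069
p-value ≈ 0.0004
Decision: reject H₀

Answer: t = 4.1754, reject H₀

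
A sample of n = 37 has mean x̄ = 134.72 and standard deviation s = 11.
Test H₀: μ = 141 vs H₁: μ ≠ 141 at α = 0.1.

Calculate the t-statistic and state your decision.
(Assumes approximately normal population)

df = n - 1 = 36
SE = s/√n = 11/√37 = 1.8084
t = (x̄ - μ₀)/SE = (134.72 - 141)/1.8084 = -3.4727
Critical value: t_{0.05,36} = ±1.688
p-value ≈ 0.0014
Decision: reject H₀

Answer: t = -3.4727, reject H₀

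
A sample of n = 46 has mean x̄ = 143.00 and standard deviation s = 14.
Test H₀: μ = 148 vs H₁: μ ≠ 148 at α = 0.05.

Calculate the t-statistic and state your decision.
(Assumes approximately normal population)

Answer: t = -2.4222, reject H₀

Derivation:
df = n - 1 = 45
SE = s/√n = 14/√46 = 2.0642
t = (x̄ - μ₀)/SE = (143.00 - 148)/2.0642 = -2.4222
Critical value: t_{0.025,45} = ±2.014
p-value ≈ 0.0195
Decision: reject H₀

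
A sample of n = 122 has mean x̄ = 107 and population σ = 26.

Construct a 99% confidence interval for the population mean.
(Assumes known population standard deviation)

Answer: (100.9364, 113.0636)

Derivation:
Confidence level: 99%, α = 0.01
z_0.005 = 2.576
SE = σ/√n = 26/√122 = 2.3539
Margin of error = 2.576 × 2.3539 = 6.0636
CI: x̄ ± margin = 107 ± 6.0636
CI: (100.9364, 113.0636)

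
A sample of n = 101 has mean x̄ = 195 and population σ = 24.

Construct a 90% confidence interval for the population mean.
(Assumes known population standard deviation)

Confidence level: 90%, α = 0.1
z_0.05 = 1.645
SE = σ/√n = 24/√101 = 2.3881
Margin of error = 1.645 × 2.3881 = 3.9284
CI: x̄ ± margin = 195 ± 3.9284
CI: (191.0716, 198.9284)

Answer: (191.0716, 198.9284)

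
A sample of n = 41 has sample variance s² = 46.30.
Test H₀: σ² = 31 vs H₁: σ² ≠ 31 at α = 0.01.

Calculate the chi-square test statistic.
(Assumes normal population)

Answer: χ² = 59.7419, fail to reject H₀

Derivation:
df = n - 1 = 40
χ² = (n-1)s²/σ₀² = 40×46.30/31 = 59.7419
Critical values: χ²_{0.995,40} = 20.707, χ²_{0.005,40} = 66.766
Rejection region: χ² < 20.707 or χ² > 66.766
Decision: fail to reject H₀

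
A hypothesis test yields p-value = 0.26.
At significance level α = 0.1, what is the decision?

Compare p-value to α:
0.26 ≥ 0.1
Decision: fail to reject H₀

Answer: fail to reject H₀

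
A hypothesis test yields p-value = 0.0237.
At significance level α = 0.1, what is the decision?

Answer: reject H₀

Derivation:
Compare p-value to α:
0.0237 < 0.1
Decision: reject H₀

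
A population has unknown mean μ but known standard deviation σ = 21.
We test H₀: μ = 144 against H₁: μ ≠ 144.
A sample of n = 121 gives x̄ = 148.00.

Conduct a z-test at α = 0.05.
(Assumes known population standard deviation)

Answer: z = 2.0952, reject H₀

Derivation:
Standard error: SE = σ/√n = 21/√121 = 1.9091
z-statistic: z = (x̄ - μ₀)/SE = (148.00 - 144)/1.9091 = 2.0952
Critical value: ±1.960
p-value = 0.0362
Decision: reject H₀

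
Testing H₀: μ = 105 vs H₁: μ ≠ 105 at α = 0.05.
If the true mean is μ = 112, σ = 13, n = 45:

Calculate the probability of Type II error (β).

SE = σ/√n = 13/√45 = 1.9379
Critical values: μ₀ ± z_0.025×SE = 105 ± 1.960×1.9379
Acceptance region: (101.2017, 108.7983)
Under H₁ (μ = 112): z_high = (108.7983 - 112)/1.9379 = -1.6521, z_low = (101.2017 - 112)/1.9379 = -5.5722
β = P(not reject | H₁) = Φ(-1.6521) - Φ(-5.5722) ≈ 0.0493

Answer: β ≈ 0.0493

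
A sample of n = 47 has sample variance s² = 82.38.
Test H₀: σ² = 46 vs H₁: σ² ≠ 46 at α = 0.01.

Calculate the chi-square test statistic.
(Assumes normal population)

df = n - 1 = 46
χ² = (n-1)s²/σ₀² = 46×82.38/46 = 82.3800
Critical values: χ²_{0.995,46} = 25.041, χ²_{0.005,46} = 74.437
Rejection region: χ² < 25.041 or χ² > 74.437
Decision: reject H₀

Answer: χ² = 82.3800, reject H₀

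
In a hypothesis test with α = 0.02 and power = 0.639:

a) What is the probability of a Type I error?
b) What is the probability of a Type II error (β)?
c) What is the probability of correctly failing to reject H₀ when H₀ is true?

Answer: a) 0.02, b) 0.361, c) 0.98

Derivation:
a) Type I error probability = α = 0.02
b) Power = P(reject H₀ | H₁ true) = 1 - β = 0.639, so Type II error probability = β = 1 - Power = 0.361
c) P(fail to reject H₀ | H₀ true) = 1 - α = 0.98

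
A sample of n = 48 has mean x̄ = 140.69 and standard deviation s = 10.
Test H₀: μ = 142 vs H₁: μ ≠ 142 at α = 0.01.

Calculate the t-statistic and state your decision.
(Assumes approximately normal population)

Answer: t = -0.9076, fail to reject H₀

Derivation:
df = n - 1 = 47
SE = s/√n = 10/√48 = 1.4434
t = (x̄ - μ₀)/SE = (140.69 - 142)/1.4434 = -0.9076
Critical value: t_{0.005,47} = ±2.685
p-value ≈ 0.3687
Decision: fail to reject H₀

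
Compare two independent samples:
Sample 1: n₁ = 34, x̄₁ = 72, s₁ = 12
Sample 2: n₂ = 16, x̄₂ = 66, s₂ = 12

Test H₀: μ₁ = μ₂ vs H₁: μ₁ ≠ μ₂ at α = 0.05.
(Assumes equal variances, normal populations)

Pooled variance: s²_p = [33×12² + 15×12²]/(48) = 144.0000
s_p = 12.0000
SE = s_p×√(1/n₁ + 1/n₂) = 12.0000×√(1/34 + 1/16) = 3.6380
t = (x̄₁ - x̄₂)/SE = (72 - 66)/3.6380 = 1.6493
df = 48, t-critical = ±2.011
Decision: fail to reject H₀

Answer: t = 1.6493, fail to reject H₀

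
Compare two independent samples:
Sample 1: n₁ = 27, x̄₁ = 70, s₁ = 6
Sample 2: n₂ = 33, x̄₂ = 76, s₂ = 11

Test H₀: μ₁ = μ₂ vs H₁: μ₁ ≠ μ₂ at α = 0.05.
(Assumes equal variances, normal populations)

Pooled variance: s²_p = [26×6² + 32×11²]/(58) = 82.8966
s_p = 9.1048
SE = s_p×√(1/n₁ + 1/n₂) = 9.1048×√(1/27 + 1/33) = 2.3627
t = (x̄₁ - x̄₂)/SE = (70 - 76)/2.3627 = -2.5395
df = 58, t-critical = ±2.002
Decision: reject H₀

Answer: t = -2.5395, reject H₀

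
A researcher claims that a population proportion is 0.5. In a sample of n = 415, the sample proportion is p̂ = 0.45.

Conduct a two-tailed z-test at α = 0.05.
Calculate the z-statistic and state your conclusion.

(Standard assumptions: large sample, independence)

H₀: p = 0.5, H₁: p ≠ 0.5
Standard error: SE = √(p₀(1-p₀)/n) = √(0.5×0.5/415) = 0.024544
z-statistic: z = (p̂ - p₀)/SE = (0.45 - 0.5)/0.024544 = -2.0372
Critical value: z_0.025 = ±1.960
p-value = 0.0416
Decision: reject H₀ at α = 0.05

Answer: z = -2.0372, reject H₀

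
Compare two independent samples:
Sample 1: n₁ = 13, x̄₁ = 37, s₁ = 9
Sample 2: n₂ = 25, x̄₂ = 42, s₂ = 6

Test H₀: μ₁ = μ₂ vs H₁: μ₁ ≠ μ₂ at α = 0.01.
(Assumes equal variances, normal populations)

Answer: t = -2.0476, fail to reject H₀

Derivation:
Pooled variance: s²_p = [12×9² + 24×6²]/(36) = 51.0000
s_p = 7.1414
SE = s_p×√(1/n₁ + 1/n₂) = 7.1414×√(1/13 + 1/25) = 2.4419
t = (x̄₁ - x̄₂)/SE = (37 - 42)/2.4419 = -2.0476
df = 36, t-critical = ±2.719
Decision: fail to reject H₀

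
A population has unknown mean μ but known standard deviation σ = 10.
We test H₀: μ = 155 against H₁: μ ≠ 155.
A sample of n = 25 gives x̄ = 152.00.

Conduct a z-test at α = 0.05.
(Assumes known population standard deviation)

Standard error: SE = σ/√n = 10/√25 = 2.0000
z-statistic: z = (x̄ - μ₀)/SE = (152.00 - 155)/2.0000 = -1.5000
Critical value: ±1.960
p-value = 0.1336
Decision: fail to reject H₀

Answer: z = -1.5000, fail to reject H₀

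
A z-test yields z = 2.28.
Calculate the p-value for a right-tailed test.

For z = 2.28:
p = P(Z > 2.28) = 1 - Φ(2.28) = 0.0113

Answer: p-value ≈ 0.0113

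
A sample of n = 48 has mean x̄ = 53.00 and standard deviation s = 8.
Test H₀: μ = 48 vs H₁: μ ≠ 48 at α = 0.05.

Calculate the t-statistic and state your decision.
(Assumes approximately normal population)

df = n - 1 = 47
SE = s/√n = 8/√48 = 1.1547
t = (x̄ - μ₀)/SE = (53.00 - 48)/1.1547 = 4.3301
Critical value: t_{0.025,47} = ±2.012
p-value ≈ 0.0001
Decision: reject H₀

Answer: t = 4.3301, reject H₀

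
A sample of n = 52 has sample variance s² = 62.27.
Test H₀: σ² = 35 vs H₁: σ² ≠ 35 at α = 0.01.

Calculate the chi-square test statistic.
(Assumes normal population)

Answer: χ² = 90.7363, reject H₀

Derivation:
df = n - 1 = 51
χ² = (n-1)s²/σ₀² = 51×62.27/35 = 90.7363
Critical values: χ²_{0.995,51} = 28.735, χ²_{0.005,51} = 80.747
Rejection region: χ² < 28.735 or χ² > 80.747
Decision: reject H₀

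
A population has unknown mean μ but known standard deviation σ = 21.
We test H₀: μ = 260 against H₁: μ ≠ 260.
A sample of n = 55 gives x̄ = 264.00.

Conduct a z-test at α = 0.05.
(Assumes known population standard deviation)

Answer: z = 1.4126, fail to reject H₀

Derivation:
Standard error: SE = σ/√n = 21/√55 = 2.8316
z-statistic: z = (x̄ - μ₀)/SE = (264.00 - 260)/2.8316 = 1.4126
Critical value: ±1.960
p-value = 0.1578
Decision: fail to reject H₀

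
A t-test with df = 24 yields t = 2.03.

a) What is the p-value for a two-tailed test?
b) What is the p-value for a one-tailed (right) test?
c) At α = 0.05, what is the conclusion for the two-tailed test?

Using t-distribution with df = 24:
a) Two-tailed: p = 2×P(T > 2.03) = 0.0536
b) One-tailed: p = P(T > 2.03) = 0.0268
c) 0.0536 ≥ 0.05, fail to reject H₀

Answer: a) 0.0536, b) 0.0268, c) fail to reject H₀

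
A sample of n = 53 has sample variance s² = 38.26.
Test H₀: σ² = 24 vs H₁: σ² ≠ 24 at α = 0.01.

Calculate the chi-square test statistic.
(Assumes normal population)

df = n - 1 = 52
χ² = (n-1)s²/σ₀² = 52×38.26/24 = 82.8967
Critical values: χ²_{0.995,52} = 29.481, χ²_{0.005,52} = 82.001
Rejection region: χ² < 29.481 or χ² > 82.001
Decision: reject H₀

Answer: χ² = 82.8967, reject H₀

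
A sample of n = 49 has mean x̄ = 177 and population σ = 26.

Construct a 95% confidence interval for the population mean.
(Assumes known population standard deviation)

Answer: (169.7200, 184.2800)

Derivation:
Confidence level: 95%, α = 0.05
z_0.025 = 1.960
SE = σ/√n = 26/√49 = 3.7143
Margin of error = 1.960 × 3.7143 = 7.2800
CI: x̄ ± margin = 177 ± 7.2800
CI: (169.7200, 184.2800)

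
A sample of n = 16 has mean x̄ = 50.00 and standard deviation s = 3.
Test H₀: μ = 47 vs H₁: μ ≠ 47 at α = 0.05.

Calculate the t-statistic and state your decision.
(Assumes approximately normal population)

Answer: t = 4.0000, reject H₀

Derivation:
df = n - 1 = 15
SE = s/√n = 3/√16 = 0.7500
t = (x̄ - μ₀)/SE = (50.00 - 47)/0.7500 = 4.0000
Critical value: t_{0.025,15} = ±2.131
p-value ≈ 0.0012
Decision: reject H₀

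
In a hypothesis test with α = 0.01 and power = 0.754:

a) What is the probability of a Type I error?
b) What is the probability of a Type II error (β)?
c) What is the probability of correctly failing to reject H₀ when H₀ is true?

a) Type I error probability = α = 0.01
b) Power = P(reject H₀ | H₁ true) = 1 - β = 0.754, so Type II error probability = β = 1 - Power = 0.246
c) P(fail to reject H₀ | H₀ true) = 1 - α = 0.99

Answer: a) 0.01, b) 0.246, c) 0.99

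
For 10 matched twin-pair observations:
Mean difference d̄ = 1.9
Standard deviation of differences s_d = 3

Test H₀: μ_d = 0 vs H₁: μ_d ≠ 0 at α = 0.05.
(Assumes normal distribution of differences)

Answer: t = 2.0027, fail to reject H₀

Derivation:
df = n - 1 = 9
SE = s_d/√n = 3/√10 = 0.9487
t = d̄/SE = 1.9/0.9487 = 2.0027
Critical value: t_{0.025,9} = ±2.262
p-value ≈ 0.0762
Decision: fail to reject H₀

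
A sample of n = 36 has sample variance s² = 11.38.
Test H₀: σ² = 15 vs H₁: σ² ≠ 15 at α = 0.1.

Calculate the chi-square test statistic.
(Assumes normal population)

Answer: χ² = 26.5533, fail to reject H₀

Derivation:
df = n - 1 = 35
χ² = (n-1)s²/σ₀² = 35×11.38/15 = 26.5533
Critical values: χ²_{0.95,35} = 22.465, χ²_{0.05,35} = 49.802
Rejection region: χ² < 22.465 or χ² > 49.802
Decision: fail to reject H₀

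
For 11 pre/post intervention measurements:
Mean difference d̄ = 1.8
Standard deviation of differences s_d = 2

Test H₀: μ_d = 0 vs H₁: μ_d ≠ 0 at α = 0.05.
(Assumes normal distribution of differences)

Answer: t = 2.9851, reject H₀

Derivation:
df = n - 1 = 10
SE = s_d/√n = 2/√11 = 0.6030
t = d̄/SE = 1.8/0.6030 = 2.9851
Critical value: t_{0.025,10} = ±2.228
p-value ≈ 0.0137
Decision: reject H₀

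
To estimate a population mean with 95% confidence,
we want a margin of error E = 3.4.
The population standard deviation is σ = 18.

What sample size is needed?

z_0.025 = 1.960
n = (z×σ/E)² = (1.960×18/3.4)²
n = 107.6711
Round up: n = 108

Answer: n = 108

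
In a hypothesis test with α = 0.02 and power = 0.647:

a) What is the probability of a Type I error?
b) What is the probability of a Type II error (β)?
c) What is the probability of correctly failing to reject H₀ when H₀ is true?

a) Type I error probability = α = 0.02
b) Power = P(reject H₀ | H₁ true) = 1 - β = 0.647, so Type II error probability = β = 1 - Power = 0.353
c) P(fail to reject H₀ | H₀ true) = 1 - α = 0.98

Answer: a) 0.02, b) 0.353, c) 0.98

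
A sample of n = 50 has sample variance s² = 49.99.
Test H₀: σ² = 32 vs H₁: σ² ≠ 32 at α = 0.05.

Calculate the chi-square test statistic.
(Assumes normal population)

Answer: χ² = 76.5472, reject H₀

Derivation:
df = n - 1 = 49
χ² = (n-1)s²/σ₀² = 49×49.99/32 = 76.5472
Critical values: χ²_{0.975,49} = 31.555, χ²_{0.025,49} = 70.222
Rejection region: χ² < 31.555 or χ² > 70.222
Decision: reject H₀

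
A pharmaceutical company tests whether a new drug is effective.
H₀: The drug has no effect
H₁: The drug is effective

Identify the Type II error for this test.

Type I error (α): Rejecting H₀ when H₀ is true
Type II error (β): Failing to reject H₀ when H₁ is true

Answer: Failing to detect the drug's effect when it actually works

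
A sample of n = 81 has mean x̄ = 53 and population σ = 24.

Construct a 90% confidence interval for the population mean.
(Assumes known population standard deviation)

Confidence level: 90%, α = 0.1
z_0.05 = 1.645
SE = σ/√n = 24/√81 = 2.6667
Margin of error = 1.645 × 2.6667 = 4.3867
CI: x̄ ± margin = 53 ± 4.3867
CI: (48.6133, 57.3867)

Answer: (48.6133, 57.3867)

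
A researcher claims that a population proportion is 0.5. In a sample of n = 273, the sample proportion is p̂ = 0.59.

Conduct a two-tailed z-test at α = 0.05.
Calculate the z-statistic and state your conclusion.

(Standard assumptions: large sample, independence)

Answer: z = 2.9741, reject H₀

Derivation:
H₀: p = 0.5, H₁: p ≠ 0.5
Standard error: SE = √(p₀(1-p₀)/n) = √(0.5×0.5/273) = 0.030261
z-statistic: z = (p̂ - p₀)/SE = (0.59 - 0.5)/0.030261 = 2.9741
Critical value: z_0.025 = ±1.960
p-value = 0.0029
Decision: reject H₀ at α = 0.05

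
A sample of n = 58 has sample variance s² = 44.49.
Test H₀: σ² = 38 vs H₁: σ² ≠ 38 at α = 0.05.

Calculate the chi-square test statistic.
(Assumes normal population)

Answer: χ² = 66.7350, fail to reject H₀

Derivation:
df = n - 1 = 57
χ² = (n-1)s²/σ₀² = 57×44.49/38 = 66.7350
Critical values: χ²_{0.975,57} = 38.027, χ²_{0.025,57} = 79.752
Rejection region: χ² < 38.027 or χ² > 79.752
Decision: fail to reject H₀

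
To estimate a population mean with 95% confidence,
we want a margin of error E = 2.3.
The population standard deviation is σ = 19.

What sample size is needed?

z_0.025 = 1.960
n = (z×σ/E)² = (1.960×19/2.3)²
n = 262.1583
Round up: n = 263

Answer: n = 263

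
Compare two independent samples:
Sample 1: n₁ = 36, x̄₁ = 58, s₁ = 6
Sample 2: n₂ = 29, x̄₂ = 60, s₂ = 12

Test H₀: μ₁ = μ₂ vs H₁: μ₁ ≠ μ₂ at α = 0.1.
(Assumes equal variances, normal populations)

Pooled variance: s²_p = [35×6² + 28×12²]/(63) = 84.0000
s_p = 9.1652
SE = s_p×√(1/n₁ + 1/n₂) = 9.1652×√(1/36 + 1/29) = 2.2869
t = (x̄₁ - x̄₂)/SE = (58 - 60)/2.2869 = -0.8745
df = 63, t-critical = ±1.669
Decision: fail to reject H₀

Answer: t = -0.8745, fail to reject H₀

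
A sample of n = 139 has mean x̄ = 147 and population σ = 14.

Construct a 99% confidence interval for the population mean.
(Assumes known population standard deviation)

Confidence level: 99%, α = 0.01
z_0.005 = 2.576
SE = σ/√n = 14/√139 = 1.1875
Margin of error = 2.576 × 1.1875 = 3.0590
CI: x̄ ± margin = 147 ± 3.0590
CI: (143.9410, 150.0590)

Answer: (143.9410, 150.0590)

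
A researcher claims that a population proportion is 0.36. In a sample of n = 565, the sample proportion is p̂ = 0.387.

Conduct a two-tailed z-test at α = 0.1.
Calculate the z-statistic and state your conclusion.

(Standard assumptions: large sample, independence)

H₀: p = 0.36, H₁: p ≠ 0.36
Standard error: SE = √(p₀(1-p₀)/n) = √(0.36×0.64/565) = 0.020194
z-statistic: z = (p̂ - p₀)/SE = (0.387 - 0.36)/0.020194 = 1.3370
Critical value: z_0.05 = ±1.645
p-value = 0.1812
Decision: fail to reject H₀ at α = 0.1

Answer: z = 1.3370, fail to reject H₀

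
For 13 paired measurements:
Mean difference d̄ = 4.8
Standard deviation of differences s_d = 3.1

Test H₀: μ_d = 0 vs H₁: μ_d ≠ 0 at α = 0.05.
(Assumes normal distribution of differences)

Answer: t = 5.5827, reject H₀

Derivation:
df = n - 1 = 12
SE = s_d/√n = 3.1/√13 = 0.8598
t = d̄/SE = 4.8/0.8598 = 5.5827
Critical value: t_{0.025,12} = ±2.179
p-value ≈ 0.0001
Decision: reject H₀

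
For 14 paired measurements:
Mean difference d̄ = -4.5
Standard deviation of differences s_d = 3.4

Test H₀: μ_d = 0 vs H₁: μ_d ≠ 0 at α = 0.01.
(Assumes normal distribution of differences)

Answer: t = -4.9521, reject H₀

Derivation:
df = n - 1 = 13
SE = s_d/√n = 3.4/√14 = 0.9087
t = d̄/SE = -4.5/0.9087 = -4.9521
Critical value: t_{0.005,13} = ±3.012
p-value ≈ 0.0003
Decision: reject H₀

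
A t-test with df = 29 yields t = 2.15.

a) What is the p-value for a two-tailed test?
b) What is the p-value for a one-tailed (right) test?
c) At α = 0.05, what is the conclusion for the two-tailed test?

Using t-distribution with df = 29:
a) Two-tailed: p = 2×P(T > 2.15) = 0.0400
b) One-tailed: p = P(T > 2.15) = 0.0200
c) 0.0400 < 0.05, reject H₀

Answer: a) 0.0400, b) 0.0200, c) reject H₀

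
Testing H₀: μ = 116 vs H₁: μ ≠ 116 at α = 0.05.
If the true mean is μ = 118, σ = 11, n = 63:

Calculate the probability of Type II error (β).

Answer: β ≈ 0.6971

Derivation:
SE = σ/√n = 11/√63 = 1.3859
Critical values: μ₀ ± z_0.025×SE = 116 ± 1.960×1.3859
Acceptance region: (113.2836, 118.7164)
Under H₁ (μ = 118): z_high = (118.7164 - 118)/1.3859 = 0.5169, z_low = (113.2836 - 118)/1.3859 = -3.4031
β = P(not reject | H₁) = Φ(0.5169) - Φ(-3.4031) ≈ 0.6971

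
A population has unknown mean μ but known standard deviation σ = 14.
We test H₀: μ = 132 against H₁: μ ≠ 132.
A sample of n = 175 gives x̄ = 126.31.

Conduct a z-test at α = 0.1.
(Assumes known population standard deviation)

Answer: z = -5.3765, reject H₀

Derivation:
Standard error: SE = σ/√n = 14/√175 = 1.0583
z-statistic: z = (x̄ - μ₀)/SE = (126.31 - 132)/1.0583 = -5.3765
Critical value: ±1.645
p-value < 0.0001
Decision: reject H₀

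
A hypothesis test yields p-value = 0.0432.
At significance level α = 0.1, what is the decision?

Answer: reject H₀

Derivation:
Compare p-value to α:
0.0432 < 0.1
Decision: reject H₀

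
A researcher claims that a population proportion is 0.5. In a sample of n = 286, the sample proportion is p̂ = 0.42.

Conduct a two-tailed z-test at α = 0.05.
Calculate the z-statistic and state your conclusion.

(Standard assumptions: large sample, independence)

H₀: p = 0.5, H₁: p ≠ 0.5
Standard error: SE = √(p₀(1-p₀)/n) = √(0.5×0.5/286) = 0.029566
z-statistic: z = (p̂ - p₀)/SE = (0.42 - 0.5)/0.029566 = -2.7058
Critical value: z_0.025 = ±1.960
p-value = 0.0068
Decision: reject H₀ at α = 0.05

Answer: z = -2.7058, reject H₀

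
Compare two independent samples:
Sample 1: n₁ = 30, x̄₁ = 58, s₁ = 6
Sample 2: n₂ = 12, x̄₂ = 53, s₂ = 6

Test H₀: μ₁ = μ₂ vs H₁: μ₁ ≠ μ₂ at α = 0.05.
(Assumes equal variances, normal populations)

Pooled variance: s²_p = [29×6² + 11×6²]/(40) = 36.0000
s_p = 6.0000
SE = s_p×√(1/n₁ + 1/n₂) = 6.0000×√(1/30 + 1/12) = 2.0494
t = (x̄₁ - x̄₂)/SE = (58 - 53)/2.0494 = 2.4397
df = 40, t-critical = ±2.021
Decision: reject H₀

Answer: t = 2.4397, reject H₀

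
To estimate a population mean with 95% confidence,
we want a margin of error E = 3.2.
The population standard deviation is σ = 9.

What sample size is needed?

Answer: n = 31

Derivation:
z_0.025 = 1.960
n = (z×σ/E)² = (1.960×9/3.2)²
n = 30.3877
Round up: n = 31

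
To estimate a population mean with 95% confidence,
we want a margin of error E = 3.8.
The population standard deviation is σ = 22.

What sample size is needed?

z_0.025 = 1.960
n = (z×σ/E)² = (1.960×22/3.8)²
n = 128.7628
Round up: n = 129

Answer: n = 129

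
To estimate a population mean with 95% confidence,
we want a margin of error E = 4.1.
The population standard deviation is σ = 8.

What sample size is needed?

z_0.025 = 1.960
n = (z×σ/E)² = (1.960×8/4.1)²
n = 14.6260
Round up: n = 15

Answer: n = 15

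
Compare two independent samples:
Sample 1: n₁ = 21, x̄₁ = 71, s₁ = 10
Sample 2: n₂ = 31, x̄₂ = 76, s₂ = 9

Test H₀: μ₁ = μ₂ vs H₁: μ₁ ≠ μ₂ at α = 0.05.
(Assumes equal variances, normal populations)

Pooled variance: s²_p = [20×10² + 30×9²]/(50) = 88.6000
s_p = 9.4128
SE = s_p×√(1/n₁ + 1/n₂) = 9.4128×√(1/21 + 1/31) = 2.6603
t = (x̄₁ - x̄₂)/SE = (71 - 76)/2.6603 = -1.8795
df = 50, t-critical = ±2.009
Decision: fail to reject H₀

Answer: t = -1.8795, fail to reject H₀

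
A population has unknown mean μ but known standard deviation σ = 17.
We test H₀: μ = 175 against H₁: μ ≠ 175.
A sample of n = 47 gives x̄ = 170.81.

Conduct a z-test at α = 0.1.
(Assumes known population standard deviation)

Answer: z = -1.6897, reject H₀

Derivation:
Standard error: SE = σ/√n = 17/√47 = 2.4797
z-statistic: z = (x̄ - μ₀)/SE = (170.81 - 175)/2.4797 = -1.6897
Critical value: ±1.645
p-value = 0.0911
Decision: reject H₀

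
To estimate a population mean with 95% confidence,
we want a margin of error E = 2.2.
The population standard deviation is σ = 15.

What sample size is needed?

Answer: n = 179

Derivation:
z_0.025 = 1.960
n = (z×σ/E)² = (1.960×15/2.2)²
n = 178.5868
Round up: n = 179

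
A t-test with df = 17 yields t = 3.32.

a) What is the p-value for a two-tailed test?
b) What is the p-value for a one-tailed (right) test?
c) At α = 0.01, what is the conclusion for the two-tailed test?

Using t-distribution with df = 17:
a) Two-tailed: p = 2×P(T > 3.32) = 0.0041
b) One-tailed: p = P(T > 3.32) = 0.0020
c) 0.0041 < 0.01, reject H₀

Answer: a) 0.0041, b) 0.0020, c) reject H₀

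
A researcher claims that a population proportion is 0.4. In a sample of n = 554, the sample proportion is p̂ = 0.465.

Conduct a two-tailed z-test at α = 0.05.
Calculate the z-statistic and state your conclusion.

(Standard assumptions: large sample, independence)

H₀: p = 0.4, H₁: p ≠ 0.4
Standard error: SE = √(p₀(1-p₀)/n) = √(0.4×0.6/554) = 0.020814
z-statistic: z = (p̂ - p₀)/SE = (0.465 - 0.4)/0.020814 = 3.1229
Critical value: z_0.025 = ±1.960
p-value = 0.0018
Decision: reject H₀ at α = 0.05

Answer: z = 3.1229, reject H₀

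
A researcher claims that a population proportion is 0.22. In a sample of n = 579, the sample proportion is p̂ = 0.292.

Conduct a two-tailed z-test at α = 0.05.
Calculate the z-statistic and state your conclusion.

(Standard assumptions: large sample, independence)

H₀: p = 0.22, H₁: p ≠ 0.22
Standard error: SE = √(p₀(1-p₀)/n) = √(0.22×0.78/579) = 0.017215
z-statistic: z = (p̂ - p₀)/SE = (0.292 - 0.22)/0.017215 = 4.1824
Critical value: z_0.025 = ±1.960
p-value < 0.0001
Decision: reject H₀ at α = 0.05

Answer: z = 4.1824, reject H₀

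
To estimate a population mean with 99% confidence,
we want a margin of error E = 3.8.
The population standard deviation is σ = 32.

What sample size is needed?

Answer: n = 471

Derivation:
z_0.005 = 2.576
n = (z×σ/E)² = (2.576×32/3.8)²
n = 470.5703
Round up: n = 471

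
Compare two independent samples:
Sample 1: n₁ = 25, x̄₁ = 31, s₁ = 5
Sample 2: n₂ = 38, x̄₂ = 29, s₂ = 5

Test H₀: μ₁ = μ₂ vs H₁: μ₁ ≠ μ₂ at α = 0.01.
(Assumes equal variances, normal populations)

Answer: t = 1.5533, fail to reject H₀

Derivation:
Pooled variance: s²_p = [24×5² + 37×5²]/(61) = 25.0000
s_p = 5.0000
SE = s_p×√(1/n₁ + 1/n₂) = 5.0000×√(1/25 + 1/38) = 1.2876
t = (x̄₁ - x̄₂)/SE = (31 - 29)/1.2876 = 1.5533
df = 61, t-critical = ±2.659
Decision: fail to reject H₀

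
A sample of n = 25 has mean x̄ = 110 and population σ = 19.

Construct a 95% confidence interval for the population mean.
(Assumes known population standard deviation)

Answer: (102.5520, 117.4480)

Derivation:
Confidence level: 95%, α = 0.05
z_0.025 = 1.960
SE = σ/√n = 19/√25 = 3.8000
Margin of error = 1.960 × 3.8000 = 7.4480
CI: x̄ ± margin = 110 ± 7.4480
CI: (102.5520, 117.4480)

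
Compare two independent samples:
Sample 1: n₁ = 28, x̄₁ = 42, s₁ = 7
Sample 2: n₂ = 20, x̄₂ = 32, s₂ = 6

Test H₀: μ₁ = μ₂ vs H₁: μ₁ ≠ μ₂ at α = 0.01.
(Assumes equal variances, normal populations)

Pooled variance: s²_p = [27×7² + 19×6²]/(46) = 43.6304
s_p = 6.6053
SE = s_p×√(1/n₁ + 1/n₂) = 6.6053×√(1/28 + 1/20) = 1.9338
t = (x̄₁ - x̄₂)/SE = (42 - 32)/1.9338 = 5.1712
df = 46, t-critical = ±2.687
Decision: reject H₀

Answer: t = 5.1712, reject H₀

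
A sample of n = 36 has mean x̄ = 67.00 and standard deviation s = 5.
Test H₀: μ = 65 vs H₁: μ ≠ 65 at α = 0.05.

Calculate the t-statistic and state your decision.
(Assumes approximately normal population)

Answer: t = 2.4001, reject H₀

Derivation:
df = n - 1 = 35
SE = s/√n = 5/√36 = 0.8333
t = (x̄ - μ₀)/SE = (67.00 - 65)/0.8333 = 2.4001
Critical value: t_{0.025,35} = ±2.030
p-value ≈ 0.0218
Decision: reject H₀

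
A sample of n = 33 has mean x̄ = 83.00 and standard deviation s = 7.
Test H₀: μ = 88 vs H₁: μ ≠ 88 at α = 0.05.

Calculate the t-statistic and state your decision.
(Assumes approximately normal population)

df = n - 1 = 32
SE = s/√n = 7/√33 = 1.2185
t = (x̄ - μ₀)/SE = (83.00 - 88)/1.2185 = -4.1034
Critical value: t_{0.025,32} = ±2.037
p-value ≈ 0.0003
Decision: reject H₀

Answer: t = -4.1034, reject H₀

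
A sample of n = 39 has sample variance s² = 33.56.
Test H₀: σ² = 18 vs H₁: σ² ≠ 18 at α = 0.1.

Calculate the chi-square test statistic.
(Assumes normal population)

Answer: χ² = 70.8489, reject H₀

Derivation:
df = n - 1 = 38
χ² = (n-1)s²/σ₀² = 38×33.56/18 = 70.8489
Critical values: χ²_{0.95,38} = 24.884, χ²_{0.05,38} = 53.384
Rejection region: χ² < 24.884 or χ² > 53.384
Decision: reject H₀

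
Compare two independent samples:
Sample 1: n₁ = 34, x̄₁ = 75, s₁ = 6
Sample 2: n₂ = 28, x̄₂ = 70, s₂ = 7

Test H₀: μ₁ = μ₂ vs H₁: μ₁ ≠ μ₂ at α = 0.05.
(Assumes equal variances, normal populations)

Pooled variance: s²_p = [33×6² + 27×7²]/(60) = 41.8500
s_p = 6.4692
SE = s_p×√(1/n₁ + 1/n₂) = 6.4692×√(1/34 + 1/28) = 1.6509
t = (x̄₁ - x̄₂)/SE = (75 - 70)/1.6509 = 3.0287
df = 60, t-critical = ±2.000
Decision: reject H₀

Answer: t = 3.0287, reject H₀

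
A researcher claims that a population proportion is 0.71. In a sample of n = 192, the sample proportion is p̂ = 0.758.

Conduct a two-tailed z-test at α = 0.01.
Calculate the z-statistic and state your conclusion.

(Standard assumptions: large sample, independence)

H₀: p = 0.71, H₁: p ≠ 0.71
Standard error: SE = √(p₀(1-p₀)/n) = √(0.71×0.29/192) = 0.032747
z-statistic: z = (p̂ - p₀)/SE = (0.758 - 0.71)/0.032747 = 1.4658
Critical value: z_0.005 = ±2.576
p-value = 0.1427
Decision: fail to reject H₀ at α = 0.01

Answer: z = 1.4658, fail to reject H₀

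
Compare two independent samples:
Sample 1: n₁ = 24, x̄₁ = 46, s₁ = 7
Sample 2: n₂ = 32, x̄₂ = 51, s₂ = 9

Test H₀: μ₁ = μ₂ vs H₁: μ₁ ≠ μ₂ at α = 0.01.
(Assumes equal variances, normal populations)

Pooled variance: s²_p = [23×7² + 31×9²]/(54) = 67.3704
s_p = 8.2079
SE = s_p×√(1/n₁ + 1/n₂) = 8.2079×√(1/24 + 1/32) = 2.2164
t = (x̄₁ - x̄₂)/SE = (46 - 51)/2.2164 = -2.2559
df = 54, t-critical = ±2.670
Decision: fail to reject H₀

Answer: t = -2.2559, fail to reject H₀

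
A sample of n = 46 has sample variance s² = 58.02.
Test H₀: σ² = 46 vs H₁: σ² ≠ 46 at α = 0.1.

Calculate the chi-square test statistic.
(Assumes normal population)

Answer: χ² = 56.7587, fail to reject H₀

Derivation:
df = n - 1 = 45
χ² = (n-1)s²/σ₀² = 45×58.02/46 = 56.7587
Critical values: χ²_{0.95,45} = 30.612, χ²_{0.05,45} = 61.656
Rejection region: χ² < 30.612 or χ² > 61.656
Decision: fail to reject H₀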